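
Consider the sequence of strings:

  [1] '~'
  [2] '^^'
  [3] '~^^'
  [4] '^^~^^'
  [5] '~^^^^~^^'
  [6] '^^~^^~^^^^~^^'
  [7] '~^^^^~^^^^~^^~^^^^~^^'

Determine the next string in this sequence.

^^~^^~^^^^~^^~^^^^~^^^^~^^~^^^^~^^

This is a Fibonacci-style word recurrence s(k) = s(k−2)·s(k−1): e.g. ~·^^ = ~^^.
Continuing: ^^~^^~^^^^~^^ · ~^^^^~^^^^~^^~^^^^~^^ gives term 8.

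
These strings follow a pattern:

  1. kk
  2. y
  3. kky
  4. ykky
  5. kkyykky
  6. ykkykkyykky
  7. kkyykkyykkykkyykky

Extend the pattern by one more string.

This is a Fibonacci-style word recurrence s(k) = s(k−2)·s(k−1): e.g. kk·y = kky.
The next term joins ykkykkyykky and kkyykkyykkykkyykky.

ykkykkyykkykkyykkyykkykkyykky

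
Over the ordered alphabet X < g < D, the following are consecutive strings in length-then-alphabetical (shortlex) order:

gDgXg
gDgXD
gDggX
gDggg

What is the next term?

gDggD

Find the rightmost character of gDggg below D, bump it to the next letter, and reset everything to its right to X.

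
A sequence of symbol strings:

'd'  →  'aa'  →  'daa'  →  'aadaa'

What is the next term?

daaaadaa

Each term (from the third on) is the two preceding terms concatenated in order: term 3 = d·aa = daa.
So term 5 is daa·aadaa.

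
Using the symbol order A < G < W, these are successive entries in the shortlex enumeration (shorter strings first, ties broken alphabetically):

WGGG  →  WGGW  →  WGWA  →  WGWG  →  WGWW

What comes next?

The successor of WGWW increments the rightmost position that isn't already W and resets every position after it to A.

WWAA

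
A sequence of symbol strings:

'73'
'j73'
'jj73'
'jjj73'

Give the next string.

Every step adds j at the front: s(k+1) = j·s(k).
Applying this once more to jjj73:

jjjj73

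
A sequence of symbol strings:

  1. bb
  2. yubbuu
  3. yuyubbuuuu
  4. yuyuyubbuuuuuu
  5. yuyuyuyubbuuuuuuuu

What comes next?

yuyuyuyuyubbuuuuuuuuuu

Every step adds yu to the front and uu to the end of the previous string.
One more step from yuyuyuyubbuuuuuuuu gives the answer.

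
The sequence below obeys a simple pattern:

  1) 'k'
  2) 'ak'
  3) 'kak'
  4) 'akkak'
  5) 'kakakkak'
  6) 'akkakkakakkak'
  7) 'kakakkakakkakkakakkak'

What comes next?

akkakkakakkakkakakkakakkakkakakkak

From term 3 onward, concatenate the second-to-last term with the last: k·ak = kak, ak·kak = akkak, …
Continuing: akkakkakakkak · kakakkakakkakkakakkak gives term 8.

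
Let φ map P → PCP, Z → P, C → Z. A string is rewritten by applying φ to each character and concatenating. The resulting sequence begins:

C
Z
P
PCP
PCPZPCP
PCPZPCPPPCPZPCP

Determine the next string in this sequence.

φ(PCPZPCPPPCPZPCP) expands symbol-by-symbol to PCP Z PCP P PCP Z PCP PCP PCP Z PCP P PCP Z PCP; joining the 15 pieces gives the next term.

PCPZPCPPPCPZPCPPCPPCPZPCPPPCPZPCP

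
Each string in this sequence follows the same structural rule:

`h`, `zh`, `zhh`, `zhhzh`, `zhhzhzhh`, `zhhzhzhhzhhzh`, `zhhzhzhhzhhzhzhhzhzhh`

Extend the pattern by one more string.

zhhzhzhhzhhzhzhhzhzhhzhhzhzhhzhhzh

Each term (from the third on) is the previous term followed by the one before it: term 3 = zh·h = zhh.
The next term joins zhhzhzhhzhhzhzhhzhzhh and zhhzhzhhzhhzh.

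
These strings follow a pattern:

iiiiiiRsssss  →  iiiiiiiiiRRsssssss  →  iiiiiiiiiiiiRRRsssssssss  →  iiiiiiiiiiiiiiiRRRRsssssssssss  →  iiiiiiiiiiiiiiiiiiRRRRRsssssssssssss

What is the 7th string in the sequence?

The n-th term is 3n i's then n-1 R's then 2n+1 s's, where the shown terms are n = 2, 3, 4, 5, 6.
Setting n = 8 gives 24, 7, 17 characters in each block.

iiiiiiiiiiiiiiiiiiiiiiiiRRRRRRRsssssssssssssssss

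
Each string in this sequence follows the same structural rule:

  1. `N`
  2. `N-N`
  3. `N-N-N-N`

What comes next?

Every step duplicates the string with '-' between the halves.
So the next term is two copies of N-N-N-N with '-' between the halves.

N-N-N-N-N-N-N-N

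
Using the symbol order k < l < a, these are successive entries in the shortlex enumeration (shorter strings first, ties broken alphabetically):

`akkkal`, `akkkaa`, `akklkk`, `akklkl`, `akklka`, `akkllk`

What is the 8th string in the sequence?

akklla

Continuing the enumeration 2 steps past akkllk: akkllk → akklll → (answer).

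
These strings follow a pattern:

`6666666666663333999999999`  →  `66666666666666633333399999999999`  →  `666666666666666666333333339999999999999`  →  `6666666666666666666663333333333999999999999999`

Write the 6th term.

Each string has the form 6^{3n+3} 3^{2n-2} 9^{2n+3}, where the shown terms are n = 3, 4, 5, 6.
For term 6, n = 8, so the run lengths are 27, 14, 19.

666666666666666666666666666333333333333339999999999999999999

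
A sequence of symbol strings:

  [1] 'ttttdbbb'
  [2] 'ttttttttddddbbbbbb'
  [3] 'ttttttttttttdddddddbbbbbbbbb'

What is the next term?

ttttttttttttttttddddddddddbbbbbbbbbbbb

Term n consists of 4n t's, followed by 3n-2 d's, followed by 3n b's (n = 1, 2, …).
For the next term, n = 4, so the run lengths are 16, 10, 12.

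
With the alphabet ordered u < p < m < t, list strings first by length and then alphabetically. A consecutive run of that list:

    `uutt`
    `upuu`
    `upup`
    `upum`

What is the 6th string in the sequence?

Stepping forward 2 times from upum: upum → uput, then the target.

uppu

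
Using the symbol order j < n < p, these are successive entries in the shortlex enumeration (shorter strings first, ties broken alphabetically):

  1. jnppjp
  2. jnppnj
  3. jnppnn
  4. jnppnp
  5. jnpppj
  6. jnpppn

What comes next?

The successor of jnpppn increments the rightmost position that isn't already p and resets every position after it to j.

jnpppp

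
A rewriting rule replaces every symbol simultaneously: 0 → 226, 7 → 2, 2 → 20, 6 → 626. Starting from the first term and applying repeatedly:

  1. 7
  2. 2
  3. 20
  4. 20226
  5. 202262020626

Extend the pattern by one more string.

202262020626202262022662620626

Expanding 202262020626: 2→20, 0→226, 2→20, 2→20, 6→626, 2→20, 0→226, 2→20, 0→226, 6→626, 2→20, 6→626. Concatenated: 20 226 20 20 626 20 226 20 226 626 20 626.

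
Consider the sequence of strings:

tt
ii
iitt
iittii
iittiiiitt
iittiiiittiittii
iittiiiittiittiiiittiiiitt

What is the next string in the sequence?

From term 3 onward, concatenate the last term with the second-to-last: ii·tt = iitt, iitt·ii = iittii, …
The next term joins iittiiiittiittiiiittiiiitt and iittiiiittiittii.

iittiiiittiittiiiittiiiittiittiiiittiittii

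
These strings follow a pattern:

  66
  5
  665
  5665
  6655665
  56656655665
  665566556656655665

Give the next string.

56656655665665566556656655665

From term 3 onward, concatenate the second-to-last term with the last: 66·5 = 665, 5·665 = 5665, …
Continuing: 56656655665 · 665566556656655665 gives term 8.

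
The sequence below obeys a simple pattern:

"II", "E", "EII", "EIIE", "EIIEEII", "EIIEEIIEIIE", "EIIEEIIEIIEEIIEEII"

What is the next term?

EIIEEIIEIIEEIIEEIIEIIEEIIEIIE

This is a Fibonacci-style word recurrence s(k) = s(k−1)·s(k−2): e.g. E·II = EII.
So term 8 is EIIEEIIEIIEEIIEEII·EIIEEIIEIIE.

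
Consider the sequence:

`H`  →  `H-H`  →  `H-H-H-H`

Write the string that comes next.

Every step duplicates the string with '-' between the halves.
Doubling H-H-H-H with '-' between the halves:

H-H-H-H-H-H-H-H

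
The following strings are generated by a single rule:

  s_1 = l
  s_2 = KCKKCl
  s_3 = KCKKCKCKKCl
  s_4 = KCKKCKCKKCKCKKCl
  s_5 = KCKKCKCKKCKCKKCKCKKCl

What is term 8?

The strings grow by a fixed prefix KCKKC each time.
From KCKKCKCKKCKCKKCKCKKCl, 3 further steps: KCKKCKCKKCKCKKCKCKKCl → KCKKCKCKKCKCKKCKCKKCKCKKCl → KCKKCKCKKCKCKKCKCKKCKCKKCKCKKCl → (answer).

KCKKCKCKKCKCKKCKCKKCKCKKCKCKKCKCKKCl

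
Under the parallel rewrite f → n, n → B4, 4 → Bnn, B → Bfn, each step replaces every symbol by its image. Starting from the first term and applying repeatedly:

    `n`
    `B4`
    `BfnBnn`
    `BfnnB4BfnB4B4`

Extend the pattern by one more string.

Applying the rule to each of the 13 symbols of BfnnB4BfnB4B4 gives the pieces Bfn n B4 B4 Bfn Bnn Bfn n B4 Bfn Bnn Bfn Bnn, which concatenate to the answer.

BfnnB4B4BfnBnnBfnnB4BfnBnnBfnBnn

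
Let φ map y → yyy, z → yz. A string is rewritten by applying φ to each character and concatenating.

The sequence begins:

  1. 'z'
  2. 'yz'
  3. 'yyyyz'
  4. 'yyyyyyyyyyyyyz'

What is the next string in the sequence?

yyyyyyyyyyyyyyyyyyyyyyyyyyyyyyyyyyyyyyyyz

φ(yyyyyyyyyyyyyz) expands symbol-by-symbol to yyy yyy yyy yyy yyy yyy yyy yyy yyy yyy yyy yyy yyy yz; joining the 14 pieces gives the next term.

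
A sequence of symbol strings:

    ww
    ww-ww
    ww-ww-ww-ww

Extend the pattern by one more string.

s(k+1) = s(k)·-·s(k) — each term doubles the last with '-' between the halves.
So the next term is two copies of ww-ww-ww-ww with '-' between the halves.

ww-ww-ww-ww-ww-ww-ww-ww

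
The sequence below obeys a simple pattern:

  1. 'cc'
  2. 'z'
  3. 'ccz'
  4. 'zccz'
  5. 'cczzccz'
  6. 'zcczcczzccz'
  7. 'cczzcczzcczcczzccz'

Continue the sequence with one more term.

From term 3 onward, concatenate the second-to-last term with the last: cc·z = ccz, z·ccz = zccz, …
So term 8 is zcczcczzccz·cczzcczzcczcczzccz.

zcczcczzcczcczzcczzcczcczzccz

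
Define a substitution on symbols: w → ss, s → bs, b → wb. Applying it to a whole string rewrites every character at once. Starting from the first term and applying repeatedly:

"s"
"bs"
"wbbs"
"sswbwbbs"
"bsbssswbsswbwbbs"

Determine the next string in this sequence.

φ(bsbssswbsswbwbbs) expands symbol-by-symbol to wb bs wb bs bs bs ss wb bs bs ss wb ss wb wb bs; joining the 16 pieces gives the next term.

wbbswbbsbsbssswbbsbssswbsswbwbbs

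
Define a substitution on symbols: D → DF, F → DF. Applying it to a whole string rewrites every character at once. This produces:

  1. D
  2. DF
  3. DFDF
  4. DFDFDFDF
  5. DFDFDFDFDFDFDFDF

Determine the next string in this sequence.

Rewriting the 16 symbols of DFDFDFDFDFDFDFDF one by one yields DF DF DF DF DF DF DF DF DF DF DF DF DF DF DF DF; concatenated:

DFDFDFDFDFDFDFDFDFDFDFDFDFDFDFDF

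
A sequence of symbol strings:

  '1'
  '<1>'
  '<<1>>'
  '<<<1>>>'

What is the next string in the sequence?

Every step adds < to the front and > to the end of the previous string.
Applying this once more to <<<1>>>:

<<<<1>>>>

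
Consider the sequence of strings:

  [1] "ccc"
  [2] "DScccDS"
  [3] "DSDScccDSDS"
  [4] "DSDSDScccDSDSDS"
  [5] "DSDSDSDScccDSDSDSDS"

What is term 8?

DSDSDSDSDSDSDScccDSDSDSDSDSDSDS

s(k+1) = DS·s(k)·DS, so each term gains DS as a prefix and DS as a suffix.
From DSDSDSDScccDSDSDSDS, 3 further steps: DSDSDSDScccDSDSDSDS → DSDSDSDSDScccDSDSDSDSDS → DSDSDSDSDSDScccDSDSDSDSDSDS → (answer).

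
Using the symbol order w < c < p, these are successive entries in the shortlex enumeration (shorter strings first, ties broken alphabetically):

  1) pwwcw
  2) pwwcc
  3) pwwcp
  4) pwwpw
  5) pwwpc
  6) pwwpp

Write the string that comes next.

pwcww

Find the rightmost character of pwwpp below p, bump it to the next letter, and reset everything to its right to w.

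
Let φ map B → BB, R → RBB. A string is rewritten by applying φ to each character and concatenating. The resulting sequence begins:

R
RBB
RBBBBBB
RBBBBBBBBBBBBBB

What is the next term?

Replace each of the 15 characters of RBBBBBBBBBBBBBB in place — RBB BB BB BB BB BB BB BB BB BB BB BB BB BB BB — and concatenate.

RBBBBBBBBBBBBBBBBBBBBBBBBBBBBBB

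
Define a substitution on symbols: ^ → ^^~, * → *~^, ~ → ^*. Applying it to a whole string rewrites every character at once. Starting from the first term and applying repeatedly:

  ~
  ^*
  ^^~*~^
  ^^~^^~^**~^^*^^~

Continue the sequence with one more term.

Rewriting the 16 symbols of ^^~^^~^**~^^*^^~ one by one yields ^^~ ^^~ ^* ^^~ ^^~ ^* ^^~ *~^ *~^ ^* ^^~ ^^~ *~^ ^^~ ^^~ ^*; concatenated:

^^~^^~^*^^~^^~^*^^~*~^*~^^*^^~^^~*~^^^~^^~^*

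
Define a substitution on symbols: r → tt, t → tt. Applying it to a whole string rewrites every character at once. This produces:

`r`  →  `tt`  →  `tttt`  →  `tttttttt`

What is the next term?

Apply φ to tttttttt symbol by symbol: t→tt, t→tt, t→tt, t→tt, t→tt, t→tt, t→tt, t→tt; joined: tt tt tt tt tt tt tt tt.

tttttttttttttttt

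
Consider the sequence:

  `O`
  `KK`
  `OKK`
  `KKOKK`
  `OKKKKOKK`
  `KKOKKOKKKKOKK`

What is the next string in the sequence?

From term 3 onward, concatenate the second-to-last term with the last: O·KK = OKK, KK·OKK = KKOKK, …
The next term joins OKKKKOKK and KKOKKOKKKKOKK.

OKKKKOKKKKOKKOKKKKOKK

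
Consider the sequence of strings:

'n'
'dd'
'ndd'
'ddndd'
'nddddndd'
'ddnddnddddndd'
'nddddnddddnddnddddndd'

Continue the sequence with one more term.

ddnddnddddnddnddddnddddnddnddddndd

From term 3 onward, concatenate the second-to-last term with the last: n·dd = ndd, dd·ndd = ddndd, …
So term 8 is ddnddnddddndd·nddddnddddnddnddddndd.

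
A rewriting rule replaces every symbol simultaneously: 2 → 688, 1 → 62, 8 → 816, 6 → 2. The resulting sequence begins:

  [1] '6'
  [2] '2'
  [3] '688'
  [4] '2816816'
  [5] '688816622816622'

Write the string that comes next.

φ(688816622816622) expands symbol-by-symbol to 2 816 816 816 62 2 2 688 688 816 62 2 2 688 688; joining the 15 pieces gives the next term.

281681681662226886888166222688688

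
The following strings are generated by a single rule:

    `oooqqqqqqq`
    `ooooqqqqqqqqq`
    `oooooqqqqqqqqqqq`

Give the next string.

ooooooqqqqqqqqqqqqq

The n-th term is n o's then 2n+1 q's, where the shown terms are n = 3, 4, 5.
At n = 6 the blocks have lengths 6, 13.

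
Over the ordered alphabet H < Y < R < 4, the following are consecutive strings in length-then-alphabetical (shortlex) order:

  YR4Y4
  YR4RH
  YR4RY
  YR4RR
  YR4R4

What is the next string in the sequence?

Find the rightmost character of YR4R4 below 4, bump it to the next letter, and reset everything to its right to H.

YR44H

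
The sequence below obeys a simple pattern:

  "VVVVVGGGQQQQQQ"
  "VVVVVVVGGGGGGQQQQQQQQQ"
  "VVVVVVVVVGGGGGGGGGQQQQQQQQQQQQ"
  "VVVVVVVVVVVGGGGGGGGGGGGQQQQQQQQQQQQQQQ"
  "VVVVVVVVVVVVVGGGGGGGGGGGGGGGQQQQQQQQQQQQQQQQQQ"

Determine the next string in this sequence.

Each string has the form V^{2n+3} G^{3n} Q^{3n+3} (n = 1, 2, …).
For the next term, n = 6, so the run lengths are 15, 18, 21.

VVVVVVVVVVVVVVVGGGGGGGGGGGGGGGGGGQQQQQQQQQQQQQQQQQQQQQ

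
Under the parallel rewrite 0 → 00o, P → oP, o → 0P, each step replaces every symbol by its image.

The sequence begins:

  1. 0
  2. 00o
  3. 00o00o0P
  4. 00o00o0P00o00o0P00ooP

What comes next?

00o00o0P00o00o0P00ooP00o00o0P00o00o0P00ooP00o00o0P0PoP

φ(00o00o0P00o00o0P00ooP) expands symbol-by-symbol to 00o 00o 0P 00o 00o 0P 00o oP 00o 00o 0P 00o 00o 0P 00o oP 00o 00o 0P 0P oP; joining the 21 pieces gives the next term.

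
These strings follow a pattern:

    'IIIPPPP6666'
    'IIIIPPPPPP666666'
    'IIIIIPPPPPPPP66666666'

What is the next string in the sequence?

IIIIIIPPPPPPPPPP6666666666

The n-th term is n+1 I's then 2n P's then 2n 6's, where the shown terms are n = 2, 3, 4.
For the next term, n = 5, so the run lengths are 6, 10, 10.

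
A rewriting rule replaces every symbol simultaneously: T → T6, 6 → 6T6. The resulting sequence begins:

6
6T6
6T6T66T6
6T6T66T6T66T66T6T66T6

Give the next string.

6T6T66T6T66T66T6T66T6T66T66T6T66T66T6T66T6T66T66T6T66T6

Replace each of the 21 characters of 6T6T66T6T66T66T6T66T6 in place — 6T6 T6 6T6 T6 6T6 6T6 T6 6T6 T6 6T6 6T6 T6 6T6 6T6 T6 6T6 T6 6T6 6T6 T6 6T6 — and concatenate.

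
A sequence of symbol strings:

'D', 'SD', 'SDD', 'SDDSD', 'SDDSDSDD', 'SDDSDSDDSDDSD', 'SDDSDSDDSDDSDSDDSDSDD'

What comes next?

This is a Fibonacci-style word recurrence s(k) = s(k−1)·s(k−2): e.g. SD·D = SDD.
So term 8 is SDDSDSDDSDDSDSDDSDSDD·SDDSDSDDSDDSD.

SDDSDSDDSDDSDSDDSDSDDSDDSDSDDSDDSD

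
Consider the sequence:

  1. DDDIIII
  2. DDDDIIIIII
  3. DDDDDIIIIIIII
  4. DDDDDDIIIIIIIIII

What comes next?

DDDDDDDIIIIIIIIIIII

Each string has the form D^{n+1} I^{2n}, where the shown terms are n = 2, 3, 4, 5.
Setting n = 6 gives 7, 12 characters in each block.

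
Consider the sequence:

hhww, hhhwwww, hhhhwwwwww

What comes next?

Each string has the form h^{n+1} w^{2n} (n = 1, 2, …).
At n = 4 the blocks have lengths 5, 8.

hhhhhwwwwwwww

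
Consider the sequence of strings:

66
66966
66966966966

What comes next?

s(k+1) = s(k)·9·s(k) — each term doubles the last with '9' between the halves.
Doubling 66966966966 with '9' between the halves:

66966966966966966966966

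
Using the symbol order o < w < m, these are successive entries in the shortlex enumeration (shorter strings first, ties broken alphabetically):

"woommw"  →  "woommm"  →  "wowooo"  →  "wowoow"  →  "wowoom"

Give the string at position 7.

Advancing 2 positions from wowoom through wowoom → wowowo reaches term 7.

wowoww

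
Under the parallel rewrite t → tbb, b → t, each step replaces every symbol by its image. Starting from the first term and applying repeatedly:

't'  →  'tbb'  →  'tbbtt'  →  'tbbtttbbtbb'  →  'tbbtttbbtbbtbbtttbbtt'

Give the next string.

φ(tbbtttbbtbbtbbtttbbtt) expands symbol-by-symbol to tbb t t tbb tbb tbb t t tbb t t tbb t t tbb tbb tbb t t tbb tbb; joining the 21 pieces gives the next term.

tbbtttbbtbbtbbtttbbtttbbtttbbtbbtbbtttbbtbb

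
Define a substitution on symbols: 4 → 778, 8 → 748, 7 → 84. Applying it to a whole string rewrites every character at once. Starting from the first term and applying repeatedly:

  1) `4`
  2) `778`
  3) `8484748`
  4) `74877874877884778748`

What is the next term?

Applying the rule to each of the 20 symbols of 74877874877884778748 gives the pieces 84 778 748 84 84 748 84 778 748 84 84 748 748 778 84 84 748 84 778 748, which concatenate to the answer.

847787488484748847787488484748748778848474884778748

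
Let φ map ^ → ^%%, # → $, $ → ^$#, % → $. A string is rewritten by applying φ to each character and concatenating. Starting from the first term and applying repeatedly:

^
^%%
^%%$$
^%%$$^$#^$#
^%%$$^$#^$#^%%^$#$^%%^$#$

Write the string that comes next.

^%%$$^$#^$#^%%^$#$^%%^$#$^%%$$^%%^$#$^$#^%%$$^%%^$#$^$#

Replace each of the 25 characters of ^%%$$^$#^$#^%%^$#$^%%^$#$ in place — ^%% $ $ ^$# ^$# ^%% ^$# $ ^%% ^$# $ ^%% $ $ ^%% ^$# $ ^$# ^%% $ $ ^%% ^$# $ ^$# — and concatenate.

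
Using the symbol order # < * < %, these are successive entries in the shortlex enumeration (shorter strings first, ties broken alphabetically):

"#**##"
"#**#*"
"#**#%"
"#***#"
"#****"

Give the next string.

The successor of #**** increments the rightmost position that isn't already % and resets every position after it to #.

#***%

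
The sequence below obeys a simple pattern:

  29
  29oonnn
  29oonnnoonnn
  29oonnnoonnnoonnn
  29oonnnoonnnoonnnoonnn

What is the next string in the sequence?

Each term is the previous one with oonnn appended.
So the next term is 29oonnnoonnnoonnnoonnn·oonnn.

29oonnnoonnnoonnnoonnnoonnn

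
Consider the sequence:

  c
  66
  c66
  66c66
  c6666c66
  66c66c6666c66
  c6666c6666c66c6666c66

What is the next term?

From term 3 onward, concatenate the second-to-last term with the last: c·66 = c66, 66·c66 = 66c66, …
Continuing: 66c66c6666c66 · c6666c6666c66c6666c66 gives term 8.

66c66c6666c66c6666c6666c66c6666c66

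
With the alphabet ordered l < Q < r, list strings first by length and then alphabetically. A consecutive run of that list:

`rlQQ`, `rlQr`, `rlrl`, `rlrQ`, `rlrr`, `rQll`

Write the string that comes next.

rQlQ

Find the rightmost character of rQll below r, bump it to the next letter, and reset everything to its right to l.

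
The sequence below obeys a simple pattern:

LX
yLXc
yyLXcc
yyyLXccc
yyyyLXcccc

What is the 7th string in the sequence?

Every step adds y to the front and c to the end of the previous string.
From yyyyLXcccc, 2 further steps: yyyyLXcccc → yyyyyLXccccc → (answer).

yyyyyyLXcccccc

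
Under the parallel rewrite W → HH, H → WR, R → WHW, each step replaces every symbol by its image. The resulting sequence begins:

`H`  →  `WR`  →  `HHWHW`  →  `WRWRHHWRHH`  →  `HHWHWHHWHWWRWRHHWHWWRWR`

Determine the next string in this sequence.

WRWRHHWRHHWRWRHHWRHHHHWHWHHWHWWRWRHHWRHHHHWHWHHWHW

φ(HHWHWHHWHWWRWRHHWHWWRWR) expands symbol-by-symbol to WR WR HH WR HH WR WR HH WR HH HH WHW HH WHW WR WR HH WR HH HH WHW HH WHW; joining the 23 pieces gives the next term.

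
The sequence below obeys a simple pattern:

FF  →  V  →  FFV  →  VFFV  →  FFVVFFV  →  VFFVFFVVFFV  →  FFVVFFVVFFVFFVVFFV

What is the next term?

VFFVFFVVFFVFFVVFFVVFFVFFVVFFV

From term 3 onward, concatenate the second-to-last term with the last: FF·V = FFV, V·FFV = VFFV, …
Continuing: VFFVFFVVFFV · FFVVFFVVFFVFFVVFFV gives term 8.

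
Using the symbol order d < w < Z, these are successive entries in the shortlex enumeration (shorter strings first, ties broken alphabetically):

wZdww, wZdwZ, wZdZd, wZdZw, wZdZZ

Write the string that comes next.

wZwdd

Find the rightmost character of wZdZZ below Z, bump it to the next letter, and reset everything to its right to d.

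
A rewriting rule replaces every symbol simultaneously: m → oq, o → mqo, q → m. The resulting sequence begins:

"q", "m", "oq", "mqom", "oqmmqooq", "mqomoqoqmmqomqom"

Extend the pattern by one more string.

Replace each of the 16 characters of mqomoqoqmmqomqom in place — oq m mqo oq mqo m mqo m oq oq m mqo oq m mqo oq — and concatenate.

oqmmqooqmqommqomoqoqmmqooqmmqooq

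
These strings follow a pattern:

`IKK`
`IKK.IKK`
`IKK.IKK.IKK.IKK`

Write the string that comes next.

IKK.IKK.IKK.IKK.IKK.IKK.IKK.IKK

Each string is two copies of the previous one joined by '.'.
So the next term is two copies of IKK.IKK.IKK.IKK with '.' between the halves.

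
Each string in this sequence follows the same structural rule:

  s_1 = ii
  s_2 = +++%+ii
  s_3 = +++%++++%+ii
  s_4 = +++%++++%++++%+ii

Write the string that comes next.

The strings grow by a fixed prefix +++%+ each time.
One more step from +++%++++%++++%+ii gives the answer.

+++%++++%++++%++++%+ii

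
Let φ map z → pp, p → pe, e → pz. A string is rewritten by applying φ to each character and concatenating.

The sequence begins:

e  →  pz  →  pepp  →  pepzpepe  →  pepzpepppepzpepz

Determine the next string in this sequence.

φ(pepzpepppepzpepz) expands symbol-by-symbol to pe pz pe pp pe pz pe pe pe pz pe pp pe pz pe pp; joining the 16 pieces gives the next term.

pepzpepppepzpepepepzpepppepzpepp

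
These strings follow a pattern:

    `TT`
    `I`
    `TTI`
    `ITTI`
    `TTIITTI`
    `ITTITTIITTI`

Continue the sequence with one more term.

Each term (from the third on) is the two preceding terms concatenated in order: term 3 = TT·I = TTI.
So term 7 is TTIITTI·ITTITTIITTI.

TTIITTIITTITTIITTI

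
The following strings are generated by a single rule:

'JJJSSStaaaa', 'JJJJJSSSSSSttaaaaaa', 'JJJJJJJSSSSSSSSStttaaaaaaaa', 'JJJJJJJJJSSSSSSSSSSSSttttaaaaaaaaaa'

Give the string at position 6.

JJJJJJJJJJJJJSSSSSSSSSSSSSSSSSSttttttaaaaaaaaaaaaaa

Term n consists of 2n+1 J's, followed by 3n S's, followed by n t's, followed by 2n+2 a's (n = 1, 2, …).
Setting n = 6 gives 13, 18, 6, 14 characters in each block.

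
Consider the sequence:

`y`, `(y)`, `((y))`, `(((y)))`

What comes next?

((((y))))

Every step adds ( to the front and ) to the end of the previous string.
One more step from (((y))) gives the answer.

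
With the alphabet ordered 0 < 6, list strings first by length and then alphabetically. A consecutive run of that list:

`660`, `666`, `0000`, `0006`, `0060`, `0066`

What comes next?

Treat 0066 as a base-2 numeral over the given alphabet and add one, carrying through any trailing 6's.

0600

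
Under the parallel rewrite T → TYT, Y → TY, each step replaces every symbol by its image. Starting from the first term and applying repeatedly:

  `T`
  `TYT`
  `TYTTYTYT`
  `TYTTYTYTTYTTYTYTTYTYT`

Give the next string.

TYTTYTYTTYTTYTYTTYTYTTYTTYTYTTYTTYTYTTYTYTTYTTYTYTTYTYT

Replace each of the 21 characters of TYTTYTYTTYTTYTYTTYTYT in place — TYT TY TYT TYT TY TYT TY TYT TYT TY TYT TYT TY TYT TY TYT TYT TY TYT TY TYT — and concatenate.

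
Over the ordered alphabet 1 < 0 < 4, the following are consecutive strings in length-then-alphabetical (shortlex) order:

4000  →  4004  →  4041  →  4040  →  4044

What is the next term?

Find the rightmost character of 4044 below 4, bump it to the next letter, and reset everything to its right to 1.

4411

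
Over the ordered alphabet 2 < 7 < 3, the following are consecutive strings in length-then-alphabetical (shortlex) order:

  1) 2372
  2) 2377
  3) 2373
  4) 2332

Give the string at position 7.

7222

Continuing the enumeration 3 steps past 2332: 2332 → 2337 → 2333 → (answer).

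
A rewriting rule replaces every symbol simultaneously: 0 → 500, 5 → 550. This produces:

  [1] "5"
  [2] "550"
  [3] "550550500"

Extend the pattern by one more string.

550550500550550500550500500

Expanding 550550500: 5→550, 5→550, 0→500, 5→550, 5→550, 0→500, 5→550, 0→500, 0→500. Concatenated: 550 550 500 550 550 500 550 500 500.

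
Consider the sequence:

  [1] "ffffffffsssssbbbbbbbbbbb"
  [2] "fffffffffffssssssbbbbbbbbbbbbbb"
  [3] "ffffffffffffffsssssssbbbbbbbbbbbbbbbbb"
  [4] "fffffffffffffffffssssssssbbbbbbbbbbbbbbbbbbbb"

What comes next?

Term n consists of 3n-1 f's, followed by n+2 s's, followed by 3n+2 b's, where the shown terms are n = 3, 4, 5, 6.
For the next term, n = 7, so the run lengths are 20, 9, 23.

ffffffffffffffffffffsssssssssbbbbbbbbbbbbbbbbbbbbbbb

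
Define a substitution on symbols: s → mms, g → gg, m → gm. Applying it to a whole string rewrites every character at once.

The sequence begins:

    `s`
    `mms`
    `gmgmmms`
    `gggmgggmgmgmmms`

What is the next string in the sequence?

gggggggmgggggggmgggmgggmgmgmmms

φ(gggmgggmgmgmmms) expands symbol-by-symbol to gg gg gg gm gg gg gg gm gg gm gg gm gm gm mms; joining the 15 pieces gives the next term.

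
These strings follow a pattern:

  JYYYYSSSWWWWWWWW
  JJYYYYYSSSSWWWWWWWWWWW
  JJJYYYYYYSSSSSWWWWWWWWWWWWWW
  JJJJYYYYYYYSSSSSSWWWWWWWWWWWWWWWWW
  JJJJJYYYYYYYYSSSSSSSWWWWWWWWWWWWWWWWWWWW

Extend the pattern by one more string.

JJJJJJYYYYYYYYYSSSSSSSSWWWWWWWWWWWWWWWWWWWWWWW

The n-th term is n-1 J's then n+2 Y's then n+1 S's then 3n+2 W's, where the shown terms are n = 2, 3, 4, 5, 6.
For the next term, n = 7, so the run lengths are 6, 9, 8, 23.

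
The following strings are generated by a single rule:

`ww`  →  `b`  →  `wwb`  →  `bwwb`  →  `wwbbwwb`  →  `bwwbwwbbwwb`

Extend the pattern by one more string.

This is a Fibonacci-style word recurrence s(k) = s(k−2)·s(k−1): e.g. ww·b = wwb.
Continuing: wwbbwwb · bwwbwwbbwwb gives term 7.

wwbbwwbbwwbwwbbwwb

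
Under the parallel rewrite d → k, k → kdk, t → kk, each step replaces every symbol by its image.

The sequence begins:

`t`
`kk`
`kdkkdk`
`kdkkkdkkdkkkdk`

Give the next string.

Rewriting the 14 symbols of kdkkkdkkdkkkdk one by one yields kdk k kdk kdk kdk k kdk kdk k kdk kdk kdk k kdk; concatenated:

kdkkkdkkdkkdkkkdkkdkkkdkkdkkdkkkdk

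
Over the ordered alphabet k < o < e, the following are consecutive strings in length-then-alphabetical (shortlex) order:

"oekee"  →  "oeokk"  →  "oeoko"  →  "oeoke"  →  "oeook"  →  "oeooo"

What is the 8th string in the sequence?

oeoek

Advancing 2 positions from oeooo through oeooo → oeooe reaches term 8.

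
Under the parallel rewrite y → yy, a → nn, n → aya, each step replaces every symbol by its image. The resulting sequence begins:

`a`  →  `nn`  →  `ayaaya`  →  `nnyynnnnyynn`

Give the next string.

ayaayayyyyayaayaayaayayyyyayaaya

Apply φ to nnyynnnnyynn symbol by symbol: n→aya, n→aya, y→yy, y→yy, n→aya, n→aya, n→aya, n→aya, y→yy, y→yy, n→aya, n→aya; joined: aya aya yy yy aya aya aya aya yy yy aya aya.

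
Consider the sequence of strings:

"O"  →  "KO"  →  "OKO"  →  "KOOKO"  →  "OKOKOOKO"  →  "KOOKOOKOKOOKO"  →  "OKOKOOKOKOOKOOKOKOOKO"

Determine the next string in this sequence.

KOOKOOKOKOOKOOKOKOOKOKOOKOOKOKOOKO

This is a Fibonacci-style word recurrence s(k) = s(k−2)·s(k−1): e.g. O·KO = OKO.
So term 8 is KOOKOOKOKOOKO·OKOKOOKOKOOKOOKOKOOKO.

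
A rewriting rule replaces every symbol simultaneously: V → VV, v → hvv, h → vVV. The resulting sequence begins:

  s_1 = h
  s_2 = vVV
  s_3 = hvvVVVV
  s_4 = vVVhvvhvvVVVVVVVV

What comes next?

Rewriting the 17 symbols of vVVhvvhvvVVVVVVVV one by one yields hvv VV VV vVV hvv hvv vVV hvv hvv VV VV VV VV VV VV VV VV; concatenated:

hvvVVVVvVVhvvhvvvVVhvvhvvVVVVVVVVVVVVVVVV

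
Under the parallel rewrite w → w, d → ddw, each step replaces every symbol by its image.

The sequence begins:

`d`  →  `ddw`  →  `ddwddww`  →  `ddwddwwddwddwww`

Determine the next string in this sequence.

ddwddwwddwddwwwddwddwwddwddwwww

Replace each of the 15 characters of ddwddwwddwddwww in place — ddw ddw w ddw ddw w w ddw ddw w ddw ddw w w w — and concatenate.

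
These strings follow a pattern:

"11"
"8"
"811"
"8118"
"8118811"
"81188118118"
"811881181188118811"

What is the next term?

81188118118811881181188118118

This is a Fibonacci-style word recurrence s(k) = s(k−1)·s(k−2): e.g. 8·11 = 811.
Continuing: 811881181188118811 · 81188118118 gives term 8.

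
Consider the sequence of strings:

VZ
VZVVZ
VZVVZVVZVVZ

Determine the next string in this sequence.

Every step duplicates the string with 'V' between the halves.
One more doubling of VZVVZVVZVVZ gives the answer.

VZVVZVVZVVZVVZVVZVVZVVZ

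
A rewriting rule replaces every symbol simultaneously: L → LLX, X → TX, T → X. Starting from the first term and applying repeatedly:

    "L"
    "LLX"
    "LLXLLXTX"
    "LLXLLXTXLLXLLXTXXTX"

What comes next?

Replace each of the 19 characters of LLXLLXTXLLXLLXTXXTX in place — LLX LLX TX LLX LLX TX X TX LLX LLX TX LLX LLX TX X TX TX X TX — and concatenate.

LLXLLXTXLLXLLXTXXTXLLXLLXTXLLXLLXTXXTXTXXTX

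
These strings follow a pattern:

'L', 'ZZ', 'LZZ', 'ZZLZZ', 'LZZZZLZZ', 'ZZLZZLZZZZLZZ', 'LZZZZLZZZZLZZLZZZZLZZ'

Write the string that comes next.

ZZLZZLZZZZLZZLZZZZLZZZZLZZLZZZZLZZ

From term 3 onward, concatenate the second-to-last term with the last: L·ZZ = LZZ, ZZ·LZZ = ZZLZZ, …
The next term joins ZZLZZLZZZZLZZ and LZZZZLZZZZLZZLZZZZLZZ.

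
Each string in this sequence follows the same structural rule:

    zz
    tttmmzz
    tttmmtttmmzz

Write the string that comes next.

tttmmtttmmtttmmzz

Every step adds tttmm at the front: s(k+1) = tttmm·s(k).
So the next term is tttmm·tttmmtttmmzz.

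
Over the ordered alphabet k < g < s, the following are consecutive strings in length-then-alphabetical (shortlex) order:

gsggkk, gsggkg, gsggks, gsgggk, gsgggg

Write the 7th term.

gsggsk

Advancing 2 positions from gsgggg through gsgggg → gsgggs reaches term 7.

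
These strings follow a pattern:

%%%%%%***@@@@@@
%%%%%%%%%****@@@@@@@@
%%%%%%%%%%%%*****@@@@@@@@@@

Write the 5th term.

Term n consists of 3n %'s, followed by n+1 *'s, followed by 2n+2 @'s, where the shown terms are n = 2, 3, 4.
At n = 6 the blocks have lengths 18, 7, 14.

%%%%%%%%%%%%%%%%%%*******@@@@@@@@@@@@@@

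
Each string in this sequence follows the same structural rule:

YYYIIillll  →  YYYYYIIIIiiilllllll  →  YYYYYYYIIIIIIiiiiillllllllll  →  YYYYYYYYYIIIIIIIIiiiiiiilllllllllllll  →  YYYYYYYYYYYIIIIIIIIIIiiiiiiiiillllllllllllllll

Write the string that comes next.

Term n consists of 2n+1 Y's, followed by 2n I's, followed by 2n-1 i's, followed by 3n+1 l's (n = 1, 2, …).
For the next term, n = 6, so the run lengths are 13, 12, 11, 19.

YYYYYYYYYYYYYIIIIIIIIIIIIiiiiiiiiiiilllllllllllllllllll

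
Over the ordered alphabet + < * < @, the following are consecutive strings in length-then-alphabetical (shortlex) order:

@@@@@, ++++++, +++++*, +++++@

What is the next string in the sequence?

Treat +++++@ as a base-3 numeral over the given alphabet and add one, carrying through any trailing @'s.

++++*+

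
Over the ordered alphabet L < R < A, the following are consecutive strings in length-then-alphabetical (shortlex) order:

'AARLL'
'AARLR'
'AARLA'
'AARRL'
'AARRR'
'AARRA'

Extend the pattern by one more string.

Treat AARRA as a base-3 numeral over the given alphabet and add one, carrying through any trailing A's.

AARAL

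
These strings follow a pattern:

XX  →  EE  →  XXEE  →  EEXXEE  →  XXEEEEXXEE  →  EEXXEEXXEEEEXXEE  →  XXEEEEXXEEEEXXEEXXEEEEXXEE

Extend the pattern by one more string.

This is a Fibonacci-style word recurrence s(k) = s(k−2)·s(k−1): e.g. XX·EE = XXEE.
The next term joins EEXXEEXXEEEEXXEE and XXEEEEXXEEEEXXEEXXEEEEXXEE.

EEXXEEXXEEEEXXEEXXEEEEXXEEEEXXEEXXEEEEXXEE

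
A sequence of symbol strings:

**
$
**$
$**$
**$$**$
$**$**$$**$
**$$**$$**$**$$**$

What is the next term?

$**$**$$**$**$$**$$**$**$$**$

From term 3 onward, concatenate the second-to-last term with the last: **·$ = **$, $·**$ = $**$, …
Continuing: $**$**$$**$ · **$$**$$**$**$$**$ gives term 8.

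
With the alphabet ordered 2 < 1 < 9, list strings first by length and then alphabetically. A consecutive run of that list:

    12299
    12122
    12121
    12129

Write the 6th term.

Stepping forward 2 times from 12129: 12129 → 12112, then the target.

12111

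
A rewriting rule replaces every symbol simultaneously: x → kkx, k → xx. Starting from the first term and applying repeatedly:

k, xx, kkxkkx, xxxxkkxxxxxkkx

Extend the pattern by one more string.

Rewriting the 14 symbols of xxxxkkxxxxxkkx one by one yields kkx kkx kkx kkx xx xx kkx kkx kkx kkx kkx xx xx kkx; concatenated:

kkxkkxkkxkkxxxxxkkxkkxkkxkkxkkxxxxxkkx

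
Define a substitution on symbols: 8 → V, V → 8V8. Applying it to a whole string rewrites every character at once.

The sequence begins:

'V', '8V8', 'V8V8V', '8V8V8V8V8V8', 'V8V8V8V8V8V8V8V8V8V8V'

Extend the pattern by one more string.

Replace each of the 21 characters of V8V8V8V8V8V8V8V8V8V8V in place — 8V8 V 8V8 V 8V8 V 8V8 V 8V8 V 8V8 V 8V8 V 8V8 V 8V8 V 8V8 V 8V8 — and concatenate.

8V8V8V8V8V8V8V8V8V8V8V8V8V8V8V8V8V8V8V8V8V8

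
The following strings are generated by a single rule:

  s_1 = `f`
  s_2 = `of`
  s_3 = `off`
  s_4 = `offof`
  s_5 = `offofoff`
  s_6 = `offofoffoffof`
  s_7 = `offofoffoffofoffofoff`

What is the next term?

Each term (from the third on) is the previous term followed by the one before it: term 3 = of·f = off.
Continuing: offofoffoffofoffofoff · offofoffoffof gives term 8.

offofoffoffofoffofoffoffofoffoffof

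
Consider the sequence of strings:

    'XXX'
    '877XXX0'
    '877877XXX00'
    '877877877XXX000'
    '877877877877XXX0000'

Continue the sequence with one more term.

s(k+1) = 877·s(k)·0, so each term gains 877 as a prefix and 0 as a suffix.
So the next term is 877·877877877877XXX0000·0.

877877877877877XXX00000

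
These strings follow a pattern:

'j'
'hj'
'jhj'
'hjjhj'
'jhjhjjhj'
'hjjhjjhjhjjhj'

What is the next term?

From term 3 onward, concatenate the second-to-last term with the last: j·hj = jhj, hj·jhj = hjjhj, …
The next term joins jhjhjjhj and hjjhjjhjhjjhj.

jhjhjjhjhjjhjjhjhjjhj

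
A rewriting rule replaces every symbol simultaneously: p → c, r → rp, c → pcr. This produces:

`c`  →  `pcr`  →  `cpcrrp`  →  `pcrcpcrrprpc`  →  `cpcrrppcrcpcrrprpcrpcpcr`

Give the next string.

Rewriting the 24 symbols of cpcrrppcrcpcrrprpcrpcpcr one by one yields pcr c pcr rp rp c c pcr rp pcr c pcr rp rp c rp c pcr rp c pcr c pcr rp; concatenated:

pcrcpcrrprpccpcrrppcrcpcrrprpcrpcpcrrpcpcrcpcrrp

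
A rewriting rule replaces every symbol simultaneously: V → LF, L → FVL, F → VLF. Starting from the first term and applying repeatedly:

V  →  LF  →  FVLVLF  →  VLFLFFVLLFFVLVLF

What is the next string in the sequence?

Replace each of the 16 characters of VLFLFFVLLFFVLVLF in place — LF FVL VLF FVL VLF VLF LF FVL FVL VLF VLF LF FVL LF FVL VLF — and concatenate.

LFFVLVLFFVLVLFVLFLFFVLFVLVLFVLFLFFVLLFFVLVLF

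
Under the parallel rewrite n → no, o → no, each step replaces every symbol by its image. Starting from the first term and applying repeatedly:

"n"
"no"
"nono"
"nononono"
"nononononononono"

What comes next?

Replace each of the 16 characters of nononononononono in place — no no no no no no no no no no no no no no no no — and concatenate.

nononononononononononononononono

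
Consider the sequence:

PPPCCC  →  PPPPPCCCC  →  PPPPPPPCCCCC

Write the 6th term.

Term n consists of 2n+1 P's, followed by n+2 C's (n = 1, 2, …).
At n = 6 the blocks have lengths 13, 8.

PPPPPPPPPPPPPCCCCCCCC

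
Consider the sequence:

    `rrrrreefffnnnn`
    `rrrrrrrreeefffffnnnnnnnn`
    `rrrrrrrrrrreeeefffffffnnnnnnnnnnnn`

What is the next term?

rrrrrrrrrrrrrreeeeefffffffffnnnnnnnnnnnnnnnn

Each string has the form r^{3n+2} e^{n+1} f^{2n+1} n^{4n} (n = 1, 2, …).
For the next term, n = 4, so the run lengths are 14, 5, 9, 16.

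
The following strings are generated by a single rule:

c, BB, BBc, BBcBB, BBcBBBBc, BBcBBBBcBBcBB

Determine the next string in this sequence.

This is a Fibonacci-style word recurrence s(k) = s(k−1)·s(k−2): e.g. BB·c = BBc.
So term 7 is BBcBBBBcBBcBB·BBcBBBBc.

BBcBBBBcBBcBBBBcBBBBc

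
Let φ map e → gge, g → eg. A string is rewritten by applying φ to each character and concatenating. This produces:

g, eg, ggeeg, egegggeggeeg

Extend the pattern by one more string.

Rewriting each symbol of egegggeggeeg: e→gge, g→eg, e→gge, g→eg, g→eg, g→eg, e→gge, g→eg, g→eg, e→gge, e→gge, g→eg, which concatenates to gge eg gge eg eg eg gge eg eg gge gge eg.

ggeegggeegegegggeegegggeggeeg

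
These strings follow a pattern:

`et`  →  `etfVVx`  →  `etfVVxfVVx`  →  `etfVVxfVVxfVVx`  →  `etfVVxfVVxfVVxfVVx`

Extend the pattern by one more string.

The strings grow by a fixed suffix fVVx each time.
So the next term is etfVVxfVVxfVVxfVVx·fVVx.

etfVVxfVVxfVVxfVVxfVVx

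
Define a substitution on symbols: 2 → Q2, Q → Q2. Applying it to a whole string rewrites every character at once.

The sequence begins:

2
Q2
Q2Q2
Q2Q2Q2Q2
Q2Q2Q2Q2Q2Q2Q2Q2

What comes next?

Q2Q2Q2Q2Q2Q2Q2Q2Q2Q2Q2Q2Q2Q2Q2Q2

Applying the rule to each of the 16 symbols of Q2Q2Q2Q2Q2Q2Q2Q2 gives the pieces Q2 Q2 Q2 Q2 Q2 Q2 Q2 Q2 Q2 Q2 Q2 Q2 Q2 Q2 Q2 Q2, which concatenate to the answer.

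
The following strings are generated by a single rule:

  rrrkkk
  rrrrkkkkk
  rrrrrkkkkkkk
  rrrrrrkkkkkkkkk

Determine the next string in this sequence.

rrrrrrrkkkkkkkkkkk

The n-th term is n+1 r's then 2n-1 k's, where the shown terms are n = 2, 3, 4, 5.
For the next term, n = 6, so the run lengths are 7, 11.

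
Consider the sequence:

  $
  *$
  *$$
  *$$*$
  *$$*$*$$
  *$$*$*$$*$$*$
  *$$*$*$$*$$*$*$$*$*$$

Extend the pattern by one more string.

*$$*$*$$*$$*$*$$*$*$$*$$*$*$$*$$*$

From term 3 onward, concatenate the last term with the second-to-last: *$·$ = *$$, *$$·*$ = *$$*$, …
Continuing: *$$*$*$$*$$*$*$$*$*$$ · *$$*$*$$*$$*$ gives term 8.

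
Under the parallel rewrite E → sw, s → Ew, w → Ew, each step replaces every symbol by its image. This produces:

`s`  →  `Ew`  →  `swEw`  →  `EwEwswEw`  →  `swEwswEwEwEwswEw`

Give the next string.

Replace each of the 16 characters of swEwswEwEwEwswEw in place — Ew Ew sw Ew Ew Ew sw Ew sw Ew sw Ew Ew Ew sw Ew — and concatenate.

EwEwswEwEwEwswEwswEwswEwEwEwswEw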